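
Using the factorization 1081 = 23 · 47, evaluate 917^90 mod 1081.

239

Mod 23: 917 ≡ 20; by Fermat, exponent reduces to 90 mod 22 = 2; 20^2 ≡ 9 (mod 23).
Mod 47: 917 ≡ 24; by Fermat, exponent reduces to 90 mod 46 = 44; 24^44 ≡ 4 (mod 47).
Combine by CRT: x ≡ 9 (mod 23), x ≡ 4 (mod 47) ⇒ x ≡ 239 (mod 1081).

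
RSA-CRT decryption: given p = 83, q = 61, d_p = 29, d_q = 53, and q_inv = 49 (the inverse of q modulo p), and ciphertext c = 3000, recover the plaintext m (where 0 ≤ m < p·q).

m₁ = c^(d_p) mod p: c ≡ 12 (mod 83), and 12^29 mod 83 = 33.
m₂ = c^(d_q) mod q: c ≡ 11 (mod 61), and 11^53 mod 61 = 11.
h = q_inv·(m₁ − m₂) mod p = 49·(33 − 11) mod 83 = 82.
m = m₂ + h·q = 11 + 82·61 = 5013.

5013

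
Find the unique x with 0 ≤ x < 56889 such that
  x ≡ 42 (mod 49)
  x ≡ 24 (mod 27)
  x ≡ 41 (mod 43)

The moduli are pairwise coprime; N = 49·27·43 = 56889.
N/49 = 1161; 1161 ≡ 34 (mod 49); 34·13 ≡ 1, so inverse 13.
N/27 = 2107; 2107 ≡ 1 (mod 27), inverse 1.
N/43 = 1323; 1323 ≡ 33 (mod 43); 33·30 ≡ 1, so inverse 30.
x ≡ 42·1161·13 + 24·2107·1 + 41·1323·30 = 2311764.
2311764 mod 56889 = 36204.

36204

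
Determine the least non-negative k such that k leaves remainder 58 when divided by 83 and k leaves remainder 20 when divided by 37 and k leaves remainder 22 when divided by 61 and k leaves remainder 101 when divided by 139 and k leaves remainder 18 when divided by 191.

2455151263

The moduli are pairwise coprime; N = 83·37·61·139·191 = 4973450719.
N/83 = 59921093; 59921093 ≡ 73 (mod 83); 73·58 ≡ 1, so inverse 58.
N/37 = 134417587; 134417587 ≡ 28 (mod 37); 28·4 ≡ 1, so inverse 4.
N/61 = 81531979; 81531979 ≡ 50 (mod 61); 50·11 ≡ 1, so inverse 11.
N/139 = 35780221; 35780221 ≡ 92 (mod 139); 92·68 ≡ 1, so inverse 68.
N/191 = 26039009; 26039009 ≡ 170 (mod 191); 170·100 ≡ 1, so inverse 100.
k ≡ 58·59921093·58 + 20·134417587·4 + 22·81531979·11 + 101·35780221·68 + 18·26039009·100 = 524667476758.
524667476758 mod 4973450719 = 2455151263.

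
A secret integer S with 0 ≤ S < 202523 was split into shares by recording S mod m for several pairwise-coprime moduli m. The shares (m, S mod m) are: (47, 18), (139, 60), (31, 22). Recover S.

From S ≡ 18 (mod 47) write S = 18 + 47t. Substituting into S ≡ 60 (mod 139) gives 47t ≡ 42 (mod 139), and since 47⁻¹ ≡ 71 (mod 139), t ≡ 63. Hence S ≡ 18 + 47·63 = 2979 (mod 6533).
From S ≡ 2979 (mod 6533) write S = 2979 + 6533t. Substituting into S ≡ 22 (mod 31) gives 6533t ≡ 19 (mod 31), and since 23⁻¹ ≡ 27 (mod 31), t ≡ 17. Hence S ≡ 2979 + 6533·17 = 114040 (mod 202523).

114040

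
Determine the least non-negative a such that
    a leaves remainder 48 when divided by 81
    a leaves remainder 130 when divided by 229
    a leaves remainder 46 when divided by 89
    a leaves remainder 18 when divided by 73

The moduli are pairwise coprime; N = 81·229·89·73 = 120512853.
N/81 = 1487813; 1487813 ≡ 5 (mod 81); 5·65 ≡ 1, so inverse 65.
N/229 = 526257; 526257 ≡ 15 (mod 229); 15·168 ≡ 1, so inverse 168.
N/89 = 1354077; 1354077 ≡ 31 (mod 89); 31·23 ≡ 1, so inverse 23.
N/73 = 1650861; 1650861 ≡ 39 (mod 73); 39·15 ≡ 1, so inverse 15.
a ≡ 48·1487813·65 + 130·526257·168 + 46·1354077·23 + 18·1650861·15 = 18013775376.
18013775376 mod 120512853 = 57360279.

57360279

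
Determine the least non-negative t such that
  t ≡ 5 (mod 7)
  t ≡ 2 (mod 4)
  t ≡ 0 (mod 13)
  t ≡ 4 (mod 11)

26

The moduli are pairwise coprime; N = 7·4·13·11 = 4004.
N/7 = 572; 572 ≡ 5 (mod 7); 5·3 ≡ 1, so inverse 3.
N/4 = 1001; 1001 ≡ 1 (mod 4), inverse 1.
N/13 = 308; 308 ≡ 9 (mod 13); 9·3 ≡ 1, so inverse 3.
N/11 = 364; 364 ≡ 1 (mod 11), inverse 1.
t ≡ 5·572·3 + 2·1001·1 + 0·308·3 + 4·364·1 = 12038.
12038 mod 4004 = 26.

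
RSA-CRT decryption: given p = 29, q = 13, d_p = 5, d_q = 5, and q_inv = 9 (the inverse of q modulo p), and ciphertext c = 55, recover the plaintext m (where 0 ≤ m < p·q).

m₁ = c^(d_p) mod p: c ≡ 26 (mod 29), and 26^5 mod 29 = 18.
m₂ = c^(d_q) mod q: c ≡ 3 (mod 13), and 3^5 mod 13 = 9.
h = q_inv·(m₁ − m₂) mod p = 9·(18 − 9) mod 29 = 23.
m = m₂ + h·q = 9 + 23·13 = 308.

308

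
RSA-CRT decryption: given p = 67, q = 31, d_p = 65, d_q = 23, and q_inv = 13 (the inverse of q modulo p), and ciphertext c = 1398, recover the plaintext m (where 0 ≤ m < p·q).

m₁ = c^(d_p) mod p: c ≡ 58 (mod 67), and 58^65 mod 67 = 52.
m₂ = c^(d_q) mod q: c ≡ 3 (mod 31), and 3^23 mod 31 = 11.
h = q_inv·(m₁ − m₂) mod p = 13·(52 − 11) mod 67 = 64.
m = m₂ + h·q = 11 + 64·31 = 1995.

1995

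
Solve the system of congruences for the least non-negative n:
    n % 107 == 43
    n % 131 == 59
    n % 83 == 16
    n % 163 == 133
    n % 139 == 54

21578923838

The moduli are pairwise coprime; M = 107·131·83·163·139 = 26359403027.
M/107 = 246349561; 246349561 ≡ 37 (mod 107); 37·81 ≡ 1, so inverse 81.
M/131 = 201216817; 201216817 ≡ 31 (mod 131); 31·93 ≡ 1, so inverse 93.
M/83 = 317583169; 317583169 ≡ 20 (mod 83); 20·54 ≡ 1, so inverse 54.
M/163 = 161714129; 161714129 ≡ 36 (mod 163); 36·77 ≡ 1, so inverse 77.
M/139 = 189635993; 189635993 ≡ 100 (mod 139); 100·57 ≡ 1, so inverse 57.
n ≡ 43·246349561·81 + 59·201216817·93 + 16·317583169·54 + 133·161714129·77 + 54·189635993·57 = 4476318035401.
4476318035401 mod 26359403027 = 21578923838.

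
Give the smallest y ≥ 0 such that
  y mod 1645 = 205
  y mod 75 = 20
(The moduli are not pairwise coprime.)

11720

gcd(1645, 75) = 5 and 5 | (20 − 205), so the pair is consistent; merging gives y ≡ 11720 (mod 24675), where 24675 = lcm(1645, 75).
The solution is unique modulo lcm(1645, 75) = 24675.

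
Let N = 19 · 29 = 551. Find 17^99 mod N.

Mod 19: 17 ≡ 17; by Fermat, exponent reduces to 99 mod 18 = 9; 17^9 ≡ 1 (mod 19).
Mod 29: 17 ≡ 17; by Fermat, exponent reduces to 99 mod 28 = 15; 17^15 ≡ 12 (mod 29).
Combine by CRT: x ≡ 1 (mod 19), x ≡ 12 (mod 29) ⇒ x ≡ 476 (mod 551).

476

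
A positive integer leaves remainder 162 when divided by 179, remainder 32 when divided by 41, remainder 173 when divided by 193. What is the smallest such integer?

969805

The moduli are pairwise coprime; N = 179·41·193 = 1416427.
N/179 = 7913; 7913 ≡ 37 (mod 179); 37·150 ≡ 1, so inverse 150.
N/41 = 34547; 34547 ≡ 25 (mod 41); 25·23 ≡ 1, so inverse 23.
N/193 = 7339; 7339 ≡ 5 (mod 193); 5·116 ≡ 1, so inverse 116.
k ≡ 162·7913·150 + 32·34547·23 + 173·7339·116 = 364991544.
364991544 mod 1416427 = 969805.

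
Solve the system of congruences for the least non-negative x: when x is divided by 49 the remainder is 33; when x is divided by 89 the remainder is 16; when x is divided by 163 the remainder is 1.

231950

From x ≡ 33 (mod 49) write x = 33 + 49t. Substituting into x ≡ 16 (mod 89) gives 49t ≡ 72 (mod 89), and since 49⁻¹ ≡ 20 (mod 89), t ≡ 16. Hence x ≡ 33 + 49·16 = 817 (mod 4361).
From x ≡ 817 (mod 4361) write x = 817 + 4361t. Substituting into x ≡ 1 (mod 163) gives 4361t ≡ 162 (mod 163), and since 123⁻¹ ≡ 110 (mod 163), t ≡ 53. Hence x ≡ 817 + 4361·53 = 231950 (mod 710843).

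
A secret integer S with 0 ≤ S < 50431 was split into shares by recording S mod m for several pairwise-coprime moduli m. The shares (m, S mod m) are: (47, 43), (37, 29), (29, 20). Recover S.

From S ≡ 43 (mod 47) write S = 43 + 47t. Substituting into S ≡ 29 (mod 37) gives 47t ≡ 23 (mod 37), and since 10⁻¹ ≡ 26 (mod 37), t ≡ 6. Hence S ≡ 43 + 47·6 = 325 (mod 1739).
From S ≡ 325 (mod 1739) write S = 325 + 1739t. Substituting into S ≡ 20 (mod 29) gives 1739t ≡ 14 (mod 29), and since 28⁻¹ ≡ 28 (mod 29), t ≡ 15. Hence S ≡ 325 + 1739·15 = 26410 (mod 50431).

26410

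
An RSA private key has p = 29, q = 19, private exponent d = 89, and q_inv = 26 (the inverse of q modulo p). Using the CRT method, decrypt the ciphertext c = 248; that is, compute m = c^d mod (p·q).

d_p = d mod (p−1) = 89 mod 28 = 5; d_q = d mod (q−1) = 17.
m₁ = c^(d_p) mod p: c ≡ 16 (mod 29), and 16^5 mod 29 = 23.
m₂ = c^(d_q) mod q: c ≡ 1 (mod 19), and 1^17 mod 19 = 1.
h = q_inv·(m₁ − m₂) mod p = 26·(23 − 1) mod 29 = 21.
m = m₂ + h·q = 1 + 21·19 = 400.

400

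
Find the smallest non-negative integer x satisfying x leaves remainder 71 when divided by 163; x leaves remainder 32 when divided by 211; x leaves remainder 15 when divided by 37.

690213

From x ≡ 71 (mod 163) write x = 71 + 163t. Substituting into x ≡ 32 (mod 211) gives 163t ≡ 172 (mod 211), and since 163⁻¹ ≡ 189 (mod 211), t ≡ 14. Hence x ≡ 71 + 163·14 = 2353 (mod 34393).
From x ≡ 2353 (mod 34393) write x = 2353 + 34393t. Substituting into x ≡ 15 (mod 37) gives 34393t ≡ 30 (mod 37), and since 20⁻¹ ≡ 13 (mod 37), t ≡ 20. Hence x ≡ 2353 + 34393·20 = 690213 (mod 1272541).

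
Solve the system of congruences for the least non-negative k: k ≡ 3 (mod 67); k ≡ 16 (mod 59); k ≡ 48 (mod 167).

652851

From k ≡ 3 (mod 67) write k = 3 + 67t. Substituting into k ≡ 16 (mod 59) gives 67t ≡ 13 (mod 59), and since 8⁻¹ ≡ 37 (mod 59), t ≡ 9. Hence k ≡ 3 + 67·9 = 606 (mod 3953).
From k ≡ 606 (mod 3953) write k = 606 + 3953t. Substituting into k ≡ 48 (mod 167) gives 3953t ≡ 110 (mod 167), and since 112⁻¹ ≡ 85 (mod 167), t ≡ 165. Hence k ≡ 606 + 3953·165 = 652851 (mod 660151).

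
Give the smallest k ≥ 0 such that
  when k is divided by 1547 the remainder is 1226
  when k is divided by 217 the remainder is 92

gcd(1547, 217) = 7 and 7 | (92 − 1226), so the pair is consistent; merging gives k ≡ 10508 (mod 47957), where 47957 = lcm(1547, 217).
The solution is unique modulo lcm(1547, 217) = 47957.

10508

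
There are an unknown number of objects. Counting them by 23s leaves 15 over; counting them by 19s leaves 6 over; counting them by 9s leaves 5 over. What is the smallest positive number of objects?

2039

The moduli are pairwise coprime; M = 23·19·9 = 3933.
M/23 = 171; 171 ≡ 10 (mod 23); 10·7 ≡ 1, so inverse 7.
M/19 = 207; 207 ≡ 17 (mod 19); 17·9 ≡ 1, so inverse 9.
M/9 = 437; 437 ≡ 5 (mod 9); 5·2 ≡ 1, so inverse 2.
N ≡ 15·171·7 + 6·207·9 + 5·437·2 = 33503.
33503 mod 3933 = 2039.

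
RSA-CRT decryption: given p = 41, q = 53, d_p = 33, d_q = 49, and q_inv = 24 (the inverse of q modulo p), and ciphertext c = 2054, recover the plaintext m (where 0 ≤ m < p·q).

64

m₁ = c^(d_p) mod p: c ≡ 4 (mod 41), and 4^33 mod 41 = 23.
m₂ = c^(d_q) mod q: c ≡ 40 (mod 53), and 40^49 mod 53 = 11.
h = q_inv·(m₁ − m₂) mod p = 24·(23 − 11) mod 41 = 1.
m = m₂ + h·q = 11 + 1·53 = 64.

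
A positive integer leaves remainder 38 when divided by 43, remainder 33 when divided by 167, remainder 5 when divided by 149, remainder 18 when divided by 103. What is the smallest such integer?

The moduli are pairwise coprime; N = 43·167·149·103 = 110206807.
N/43 = 2562949; 2562949 ≡ 20 (mod 43); 20·28 ≡ 1, so inverse 28.
N/167 = 659921; 659921 ≡ 104 (mod 167); 104·53 ≡ 1, so inverse 53.
N/149 = 739643; 739643 ≡ 7 (mod 149); 7·64 ≡ 1, so inverse 64.
N/103 = 1069969; 1069969 ≡ 5 (mod 103); 5·62 ≡ 1, so inverse 62.
a ≡ 38·2562949·28 + 33·659921·53 + 5·739643·64 + 18·1069969·62 = 5311950729.
5311950729 mod 110206807 = 22023993.

22023993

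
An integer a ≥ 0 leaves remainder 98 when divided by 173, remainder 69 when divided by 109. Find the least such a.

14457

From a ≡ 98 (mod 173) write a = 98 + 173t. Substituting into a ≡ 69 (mod 109) gives 173t ≡ 80 (mod 109), and since 64⁻¹ ≡ 46 (mod 109), t ≡ 83. Hence a ≡ 98 + 173·83 = 14457 (mod 18857).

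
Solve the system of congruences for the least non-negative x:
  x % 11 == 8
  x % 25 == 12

162

From x ≡ 8 (mod 11) write x = 8 + 11t. Substituting into x ≡ 12 (mod 25) gives 11t ≡ 4 (mod 25), and since 11⁻¹ ≡ 16 (mod 25), t ≡ 14. Hence x ≡ 8 + 11·14 = 162 (mod 275).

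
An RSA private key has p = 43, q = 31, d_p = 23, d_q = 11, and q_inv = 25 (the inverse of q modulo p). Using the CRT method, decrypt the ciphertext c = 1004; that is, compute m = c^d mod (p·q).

m₁ = c^(d_p) mod p: c ≡ 15 (mod 43), and 15^23 mod 43 = 10.
m₂ = c^(d_q) mod q: c ≡ 12 (mod 31), and 12^11 mod 31 = 21.
h = q_inv·(m₁ − m₂) mod p = 25·(10 − 21) mod 43 = 26.
m = m₂ + h·q = 21 + 26·31 = 827.

827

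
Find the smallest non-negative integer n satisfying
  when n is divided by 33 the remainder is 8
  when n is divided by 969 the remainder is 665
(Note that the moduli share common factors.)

3572

Combine the congruences pairwise.
gcd(33, 969) = 3 and 3 | (665 − 8), so the pair is consistent; merging gives n ≡ 3572 (mod 10659), where 10659 = lcm(33, 969).
The solution is unique modulo lcm(33, 969) = 10659.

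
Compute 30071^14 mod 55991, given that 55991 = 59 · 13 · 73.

Mod 59: 30071 ≡ 40; 40^14 ≡ 21 (mod 59).
Mod 13: 30071 ≡ 2; by Fermat, exponent reduces to 14 mod 12 = 2; 2^2 ≡ 4 (mod 13).
Mod 73: 30071 ≡ 68; 68^14 ≡ 6 (mod 73).
Combine by CRT: x ≡ 21 (mod 59), x ≡ 4 (mod 13), x ≡ 6 (mod 73) ⇒ x ≡ 28695 (mod 55991).

28695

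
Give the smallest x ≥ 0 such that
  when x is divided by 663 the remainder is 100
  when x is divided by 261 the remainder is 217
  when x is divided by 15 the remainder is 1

gcd(663, 261) = 3 and 3 | (217 − 100), so the pair is consistent; merging gives x ≡ 23968 (mod 57681), where 57681 = lcm(663, 261).
gcd(57681, 15) = 3 and 3 | (1 − 23968), so the pair is consistent; merging gives x ≡ 197011 (mod 288405), where 288405 = lcm(57681, 15).
The solution is unique modulo lcm(663, 261, 15) = 288405.

197011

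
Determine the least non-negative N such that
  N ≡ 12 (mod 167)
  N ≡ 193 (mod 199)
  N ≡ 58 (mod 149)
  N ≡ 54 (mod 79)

76537782

The moduli are pairwise coprime; M = 167·199·149·79 = 391185643.
M/167 = 2342429; 2342429 ≡ 87 (mod 167); 87·48 ≡ 1, so inverse 48.
M/199 = 1965757; 1965757 ≡ 35 (mod 199); 35·91 ≡ 1, so inverse 91.
M/149 = 2625407; 2625407 ≡ 27 (mod 149); 27·138 ≡ 1, so inverse 138.
M/79 = 4951717; 4951717 ≡ 76 (mod 79); 76·26 ≡ 1, so inverse 26.
N ≡ 12·2342429·48 + 193·1965757·91 + 58·2625407·138 + 54·4951717·26 = 63839797591.
63839797591 mod 391185643 = 76537782.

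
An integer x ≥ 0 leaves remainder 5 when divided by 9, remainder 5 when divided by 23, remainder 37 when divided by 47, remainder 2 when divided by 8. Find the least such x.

3938

From x ≡ 5 (mod 9) write x = 5 + 9t. Substituting into x ≡ 5 (mod 23) gives 9t ≡ 0 (mod 23), and since 9⁻¹ ≡ 18 (mod 23), t ≡ 0. Hence x ≡ 5 + 9·0 = 5 (mod 207).
From x ≡ 5 (mod 207) write x = 5 + 207t. Substituting into x ≡ 37 (mod 47) gives 207t ≡ 32 (mod 47), and since 19⁻¹ ≡ 5 (mod 47), t ≡ 19. Hence x ≡ 5 + 207·19 = 3938 (mod 9729).
From x ≡ 3938 (mod 9729) write x = 3938 + 9729t. Substituting into x ≡ 2 (mod 8) gives 9729t ≡ 0 (mod 8), and since 1⁻¹ ≡ 1 (mod 8), t ≡ 0. Hence x ≡ 3938 + 9729·0 = 3938 (mod 77832).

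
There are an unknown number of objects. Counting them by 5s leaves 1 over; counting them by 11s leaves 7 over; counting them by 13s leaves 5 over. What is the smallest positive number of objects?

161

From N ≡ 1 (mod 5) write N = 1 + 5t. Substituting into N ≡ 7 (mod 11) gives 5t ≡ 6 (mod 11), and since 5⁻¹ ≡ 9 (mod 11), t ≡ 10. Hence N ≡ 1 + 5·10 = 51 (mod 55).
From N ≡ 51 (mod 55) write N = 51 + 55t. Substituting into N ≡ 5 (mod 13) gives 55t ≡ 6 (mod 13), and since 3⁻¹ ≡ 9 (mod 13), t ≡ 2. Hence N ≡ 51 + 55·2 = 161 (mod 715).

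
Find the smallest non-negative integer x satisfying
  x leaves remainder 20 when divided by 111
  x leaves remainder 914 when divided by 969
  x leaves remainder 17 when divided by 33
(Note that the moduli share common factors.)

123008

Combine the congruences pairwise.
gcd(111, 969) = 3 and 3 | (914 − 20), so the pair is consistent; merging gives x ≡ 15449 (mod 35853), where 35853 = lcm(111, 969).
gcd(35853, 33) = 3 and 3 | (17 − 15449), so the pair is consistent; merging gives x ≡ 123008 (mod 394383), where 394383 = lcm(35853, 33).
The solution is unique modulo lcm(111, 969, 33) = 394383.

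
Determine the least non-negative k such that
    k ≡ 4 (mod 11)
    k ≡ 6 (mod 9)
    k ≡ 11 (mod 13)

The moduli are pairwise coprime; N = 11·9·13 = 1287.
N/11 = 117; 117 ≡ 7 (mod 11); 7·8 ≡ 1, so inverse 8.
N/9 = 143; 143 ≡ 8 (mod 9); 8·8 ≡ 1, so inverse 8.
N/13 = 99; 99 ≡ 8 (mod 13); 8·5 ≡ 1, so inverse 5.
k ≡ 4·117·8 + 6·143·8 + 11·99·5 = 16053.
16053 mod 1287 = 609.

609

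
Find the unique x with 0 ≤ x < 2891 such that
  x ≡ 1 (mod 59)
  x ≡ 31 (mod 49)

From x ≡ 1 (mod 59) write x = 1 + 59t. Substituting into x ≡ 31 (mod 49) gives 59t ≡ 30 (mod 49), and since 10⁻¹ ≡ 5 (mod 49), t ≡ 3. Hence x ≡ 1 + 59·3 = 178 (mod 2891).

178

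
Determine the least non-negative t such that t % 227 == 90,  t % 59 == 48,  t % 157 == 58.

894016

The moduli are pairwise coprime; N = 227·59·157 = 2102701.
N/227 = 9263; 9263 ≡ 183 (mod 227); 183·98 ≡ 1, so inverse 98.
N/59 = 35639; 35639 ≡ 3 (mod 59); 3·20 ≡ 1, so inverse 20.
N/157 = 13393; 13393 ≡ 48 (mod 157); 48·36 ≡ 1, so inverse 36.
t ≡ 90·9263·98 + 48·35639·20 + 58·13393·36 = 143877684.
143877684 mod 2102701 = 894016.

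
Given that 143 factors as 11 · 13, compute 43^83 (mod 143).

10

Mod 11: 43 ≡ 10; by Fermat, exponent reduces to 83 mod 10 = 3; 10^3 ≡ 10 (mod 11).
Mod 13: 43 ≡ 4; by Fermat, exponent reduces to 83 mod 12 = 11; 4^11 ≡ 10 (mod 13).
Combine by CRT: x ≡ 10 (mod 11), x ≡ 10 (mod 13) ⇒ x ≡ 10 (mod 143).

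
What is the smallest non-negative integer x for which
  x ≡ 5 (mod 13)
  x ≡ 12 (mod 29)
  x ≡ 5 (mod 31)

6856

From x ≡ 5 (mod 13) write x = 5 + 13t. Substituting into x ≡ 12 (mod 29) gives 13t ≡ 7 (mod 29), and since 13⁻¹ ≡ 9 (mod 29), t ≡ 5. Hence x ≡ 5 + 13·5 = 70 (mod 377).
From x ≡ 70 (mod 377) write x = 70 + 377t. Substituting into x ≡ 5 (mod 31) gives 377t ≡ 28 (mod 31), and since 5⁻¹ ≡ 25 (mod 31), t ≡ 18. Hence x ≡ 70 + 377·18 = 6856 (mod 11687).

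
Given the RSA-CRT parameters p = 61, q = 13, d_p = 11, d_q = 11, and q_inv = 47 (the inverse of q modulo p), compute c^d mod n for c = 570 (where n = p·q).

32

m₁ = c^(d_p) mod p: c ≡ 21 (mod 61), and 21^11 mod 61 = 32.
m₂ = c^(d_q) mod q: c ≡ 11 (mod 13), and 11^11 mod 13 = 6.
h = q_inv·(m₁ − m₂) mod p = 47·(32 − 6) mod 61 = 2.
m = m₂ + h·q = 6 + 2·13 = 32.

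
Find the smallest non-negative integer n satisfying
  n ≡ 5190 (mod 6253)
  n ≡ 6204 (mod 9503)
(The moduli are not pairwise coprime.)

gcd(6253, 9503) = 13 and 13 | (6204 − 5190), so the pair is consistent; merging gives n ≡ 1612211 (mod 4570943), where 4570943 = lcm(6253, 9503).
The solution is unique modulo lcm(6253, 9503) = 4570943.

1612211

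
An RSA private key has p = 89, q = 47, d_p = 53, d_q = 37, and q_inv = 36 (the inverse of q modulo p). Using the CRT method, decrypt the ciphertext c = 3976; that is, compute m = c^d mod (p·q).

383

m₁ = c^(d_p) mod p: c ≡ 60 (mod 89), and 60^53 mod 89 = 27.
m₂ = c^(d_q) mod q: c ≡ 28 (mod 47), and 28^37 mod 47 = 7.
h = q_inv·(m₁ − m₂) mod p = 36·(27 − 7) mod 89 = 8.
m = m₂ + h·q = 7 + 8·47 = 383.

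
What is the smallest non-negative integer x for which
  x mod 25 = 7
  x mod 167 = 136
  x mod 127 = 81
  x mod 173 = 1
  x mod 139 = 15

4802367032

The moduli are pairwise coprime; N = 25·167·127·173·139 = 12750320575.
N/25 = 510012823; 510012823 ≡ 23 (mod 25); 23·12 ≡ 1, so inverse 12.
N/167 = 76349225; 76349225 ≡ 165 (mod 167); 165·83 ≡ 1, so inverse 83.
N/127 = 100396225; 100396225 ≡ 58 (mod 127); 58·46 ≡ 1, so inverse 46.
N/173 = 73701275; 73701275 ≡ 161 (mod 173); 161·72 ≡ 1, so inverse 72.
N/139 = 91728925; 91728925 ≡ 45 (mod 139); 45·34 ≡ 1, so inverse 34.
x ≡ 7·510012823·12 + 136·76349225·83 + 81·100396225·46 + 1·73701275·72 + 15·91728925·34 = 1330835706832.
1330835706832 mod 12750320575 = 4802367032.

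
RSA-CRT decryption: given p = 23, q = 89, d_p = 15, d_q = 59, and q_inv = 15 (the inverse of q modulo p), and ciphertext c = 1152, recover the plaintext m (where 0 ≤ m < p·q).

246

m₁ = c^(d_p) mod p: c ≡ 2 (mod 23), and 2^15 mod 23 = 16.
m₂ = c^(d_q) mod q: c ≡ 84 (mod 89), and 84^59 mod 89 = 68.
h = q_inv·(m₁ − m₂) mod p = 15·(16 − 68) mod 23 = 2.
m = m₂ + h·q = 68 + 2·89 = 246.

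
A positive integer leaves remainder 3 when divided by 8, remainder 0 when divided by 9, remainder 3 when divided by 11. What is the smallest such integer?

531

From k ≡ 3 (mod 8) write k = 3 + 8t. Substituting into k ≡ 0 (mod 9) gives 8t ≡ 6 (mod 9), and since 8⁻¹ ≡ 8 (mod 9), t ≡ 3. Hence k ≡ 3 + 8·3 = 27 (mod 72).
From k ≡ 27 (mod 72) write k = 27 + 72t. Substituting into k ≡ 3 (mod 11) gives 72t ≡ 9 (mod 11), and since 6⁻¹ ≡ 2 (mod 11), t ≡ 7. Hence k ≡ 27 + 72·7 = 531 (mod 792).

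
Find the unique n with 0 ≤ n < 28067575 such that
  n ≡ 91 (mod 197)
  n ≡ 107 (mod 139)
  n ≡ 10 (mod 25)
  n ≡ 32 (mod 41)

The moduli are pairwise coprime; M = 197·139·25·41 = 28067575.
M/197 = 142475; 142475 ≡ 44 (mod 197); 44·103 ≡ 1, so inverse 103.
M/139 = 201925; 201925 ≡ 97 (mod 139); 97·43 ≡ 1, so inverse 43.
M/25 = 1122703; 1122703 ≡ 3 (mod 25); 3·17 ≡ 1, so inverse 17.
M/41 = 684575; 684575 ≡ 39 (mod 41); 39·20 ≡ 1, so inverse 20.
n ≡ 91·142475·103 + 107·201925·43 + 10·1122703·17 + 32·684575·20 = 2893462610.
2893462610 mod 28067575 = 2502385.

2502385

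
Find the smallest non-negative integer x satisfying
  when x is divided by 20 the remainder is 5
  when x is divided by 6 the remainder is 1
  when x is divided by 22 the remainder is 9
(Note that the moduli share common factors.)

625

gcd(20, 6) = 2 and 2 | (1 − 5), so the pair is consistent; merging gives x ≡ 25 (mod 60), where 60 = lcm(20, 6).
gcd(60, 22) = 2 and 2 | (9 − 25), so the pair is consistent; merging gives x ≡ 625 (mod 660), where 660 = lcm(60, 22).
The solution is unique modulo lcm(20, 6, 22) = 660.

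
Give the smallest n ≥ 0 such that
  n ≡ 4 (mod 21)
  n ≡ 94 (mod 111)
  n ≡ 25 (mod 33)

gcd(21, 111) = 3 and 3 | (94 − 4), so the pair is consistent; merging gives n ≡ 760 (mod 777), where 777 = lcm(21, 111).
gcd(777, 33) = 3 and 3 | (25 − 760), so the pair is consistent; merging gives n ≡ 4645 (mod 8547), where 8547 = lcm(777, 33).
The solution is unique modulo lcm(21, 111, 33) = 8547.

4645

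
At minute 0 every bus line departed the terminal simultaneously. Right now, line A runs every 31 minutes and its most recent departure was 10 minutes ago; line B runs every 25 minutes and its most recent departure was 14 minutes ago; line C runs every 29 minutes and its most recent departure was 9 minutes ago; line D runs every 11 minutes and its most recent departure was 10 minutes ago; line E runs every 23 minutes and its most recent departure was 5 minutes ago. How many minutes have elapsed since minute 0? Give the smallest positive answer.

The moduli are pairwise coprime; N = 31·25·29·11·23 = 5686175.
N/31 = 183425; 183425 ≡ 29 (mod 31); 29·15 ≡ 1, so inverse 15.
N/25 = 227447; 227447 ≡ 22 (mod 25); 22·8 ≡ 1, so inverse 8.
N/29 = 196075; 196075 ≡ 6 (mod 29); 6·5 ≡ 1, so inverse 5.
N/11 = 516925; 516925 ≡ 2 (mod 11); 2·6 ≡ 1, so inverse 6.
N/23 = 247225; 247225 ≡ 21 (mod 23); 21·11 ≡ 1, so inverse 11.
t ≡ 10·183425·15 + 14·227447·8 + 9·196075·5 + 10·516925·6 + 5·247225·11 = 106424064.
106424064 mod 5686175 = 4072914.

4072914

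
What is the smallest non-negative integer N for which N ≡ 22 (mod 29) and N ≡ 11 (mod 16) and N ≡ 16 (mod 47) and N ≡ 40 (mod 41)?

The moduli are pairwise coprime; M = 29·16·47·41 = 894128.
M/29 = 30832; 30832 ≡ 5 (mod 29); 5·6 ≡ 1, so inverse 6.
M/16 = 55883; 55883 ≡ 11 (mod 16); 11·3 ≡ 1, so inverse 3.
M/47 = 19024; 19024 ≡ 36 (mod 47); 36·17 ≡ 1, so inverse 17.
M/41 = 21808; 21808 ≡ 37 (mod 41); 37·10 ≡ 1, so inverse 10.
N ≡ 22·30832·6 + 11·55883·3 + 16·19024·17 + 40·21808·10 = 19811691.
19811691 mod 894128 = 140875.

140875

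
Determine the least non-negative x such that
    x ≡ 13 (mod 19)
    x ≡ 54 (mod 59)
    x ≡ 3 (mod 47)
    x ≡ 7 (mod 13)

The moduli are pairwise coprime; N = 19·59·47·13 = 684931.
N/19 = 36049; 36049 ≡ 6 (mod 19); 6·16 ≡ 1, so inverse 16.
N/59 = 11609; 11609 ≡ 45 (mod 59); 45·21 ≡ 1, so inverse 21.
N/47 = 14573; 14573 ≡ 3 (mod 47); 3·16 ≡ 1, so inverse 16.
N/13 = 52687; 52687 ≡ 11 (mod 13); 11·6 ≡ 1, so inverse 6.
x ≡ 13·36049·16 + 54·11609·21 + 3·14573·16 + 7·52687·6 = 23575156.
23575156 mod 684931 = 287502.

287502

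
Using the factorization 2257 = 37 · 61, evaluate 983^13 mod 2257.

1397

Mod 37: 983 ≡ 21; 21^13 ≡ 28 (mod 37).
Mod 61: 983 ≡ 7; 7^13 ≡ 55 (mod 61).
Combine by CRT: x ≡ 28 (mod 37), x ≡ 55 (mod 61) ⇒ x ≡ 1397 (mod 2257).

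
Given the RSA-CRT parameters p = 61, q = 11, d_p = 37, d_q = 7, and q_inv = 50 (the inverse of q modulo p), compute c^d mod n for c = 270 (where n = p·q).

m₁ = c^(d_p) mod p: c ≡ 26 (mod 61), and 26^37 mod 61 = 44.
m₂ = c^(d_q) mod q: c ≡ 6 (mod 11), and 6^7 mod 11 = 8.
h = q_inv·(m₁ − m₂) mod p = 50·(44 − 8) mod 61 = 31.
m = m₂ + h·q = 8 + 31·11 = 349.

349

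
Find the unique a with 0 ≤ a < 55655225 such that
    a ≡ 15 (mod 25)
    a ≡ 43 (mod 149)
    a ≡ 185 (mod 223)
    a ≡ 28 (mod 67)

The moduli are pairwise coprime; N = 25·149·223·67 = 55655225.
N/25 = 2226209; 2226209 ≡ 9 (mod 25); 9·14 ≡ 1, so inverse 14.
N/149 = 373525; 373525 ≡ 131 (mod 149); 131·91 ≡ 1, so inverse 91.
N/223 = 249575; 249575 ≡ 38 (mod 223); 38·135 ≡ 1, so inverse 135.
N/67 = 830675; 830675 ≡ 9 (mod 67); 9·15 ≡ 1, so inverse 15.
a ≡ 15·2226209·14 + 43·373525·91 + 185·249575·135 + 28·830675·15 = 8511126340.
8511126340 mod 55655225 = 51532140.

51532140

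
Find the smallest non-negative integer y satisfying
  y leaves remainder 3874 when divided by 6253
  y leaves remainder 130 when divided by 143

Combine the congruences pairwise.
gcd(6253, 143) = 13 and 13 | (130 − 3874), so the pair is consistent; merging gives y ≡ 53898 (mod 68783), where 68783 = lcm(6253, 143).
The solution is unique modulo lcm(6253, 143) = 68783.

53898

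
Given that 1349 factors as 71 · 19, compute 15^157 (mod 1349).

808

Mod 71: 15 ≡ 15; by Fermat, exponent reduces to 157 mod 70 = 17; 15^17 ≡ 27 (mod 71).
Mod 19: 15 ≡ 15; by Fermat, exponent reduces to 157 mod 18 = 13; 15^13 ≡ 10 (mod 19).
Combine by CRT: x ≡ 27 (mod 71), x ≡ 10 (mod 19) ⇒ x ≡ 808 (mod 1349).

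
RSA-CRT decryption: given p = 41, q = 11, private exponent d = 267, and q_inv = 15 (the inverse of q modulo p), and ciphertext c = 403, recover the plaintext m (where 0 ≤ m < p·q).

17

d_p = d mod (p−1) = 267 mod 40 = 27; d_q = d mod (q−1) = 7.
m₁ = c^(d_p) mod p: c ≡ 34 (mod 41), and 34^27 mod 41 = 17.
m₂ = c^(d_q) mod q: c ≡ 7 (mod 11), and 7^7 mod 11 = 6.
h = q_inv·(m₁ − m₂) mod p = 15·(17 − 6) mod 41 = 1.
m = m₂ + h·q = 6 + 1·11 = 17.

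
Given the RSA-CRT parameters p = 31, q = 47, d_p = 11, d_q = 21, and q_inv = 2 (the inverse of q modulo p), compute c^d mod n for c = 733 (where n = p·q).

m₁ = c^(d_p) mod p: c ≡ 20 (mod 31), and 20^11 mod 31 = 7.
m₂ = c^(d_q) mod q: c ≡ 28 (mod 47), and 28^21 mod 47 = 25.
h = q_inv·(m₁ − m₂) mod p = 2·(7 − 25) mod 31 = 26.
m = m₂ + h·q = 25 + 26·47 = 1247.

1247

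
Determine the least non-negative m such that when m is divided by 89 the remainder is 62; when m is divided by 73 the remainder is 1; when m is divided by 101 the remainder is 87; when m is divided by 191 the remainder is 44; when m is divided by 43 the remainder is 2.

4557120996

The moduli are pairwise coprime; N = 89·73·101·191·43 = 5389345961.
N/89 = 60554449; 60554449 ≡ 6 (mod 89); 6·15 ≡ 1, so inverse 15.
N/73 = 73826657; 73826657 ≡ 5 (mod 73); 5·44 ≡ 1, so inverse 44.
N/101 = 53359861; 53359861 ≡ 46 (mod 101); 46·11 ≡ 1, so inverse 11.
N/191 = 28216471; 28216471 ≡ 41 (mod 191); 41·14 ≡ 1, so inverse 14.
N/43 = 125333627; 125333627 ≡ 22 (mod 43); 22·2 ≡ 1, so inverse 2.
m ≡ 62·60554449·15 + 1·73826657·44 + 87·53359861·11 + 44·28216471·14 + 2·125333627·2 = 128512078099.
128512078099 mod 5389345961 = 4557120996.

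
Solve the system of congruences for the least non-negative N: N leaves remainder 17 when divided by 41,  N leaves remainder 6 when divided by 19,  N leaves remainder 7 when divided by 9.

5839

Combine the congruences pairwise.
From N ≡ 17 (mod 41) write N = 17 + 41t. Substituting into N ≡ 6 (mod 19) gives 41t ≡ 8 (mod 19), and since 3⁻¹ ≡ 13 (mod 19), t ≡ 9. Hence N ≡ 17 + 41·9 = 386 (mod 779).
From N ≡ 386 (mod 779) write N = 386 + 779t. Substituting into N ≡ 7 (mod 9) gives 779t ≡ 8 (mod 9), and since 5⁻¹ ≡ 2 (mod 9), t ≡ 7. Hence N ≡ 386 + 779·7 = 5839 (mod 7011).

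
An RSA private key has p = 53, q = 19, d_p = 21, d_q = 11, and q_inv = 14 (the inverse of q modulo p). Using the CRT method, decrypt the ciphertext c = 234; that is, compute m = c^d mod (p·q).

739

m₁ = c^(d_p) mod p: c ≡ 22 (mod 53), and 22^21 mod 53 = 50.
m₂ = c^(d_q) mod q: c ≡ 6 (mod 19), and 6^11 mod 19 = 17.
h = q_inv·(m₁ − m₂) mod p = 14·(50 − 17) mod 53 = 38.
m = m₂ + h·q = 17 + 38·19 = 739.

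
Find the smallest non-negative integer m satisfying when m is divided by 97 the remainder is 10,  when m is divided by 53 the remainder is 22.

From m ≡ 10 (mod 97) write m = 10 + 97t. Substituting into m ≡ 22 (mod 53) gives 97t ≡ 12 (mod 53), and since 44⁻¹ ≡ 47 (mod 53), t ≡ 34. Hence m ≡ 10 + 97·34 = 3308 (mod 5141).

3308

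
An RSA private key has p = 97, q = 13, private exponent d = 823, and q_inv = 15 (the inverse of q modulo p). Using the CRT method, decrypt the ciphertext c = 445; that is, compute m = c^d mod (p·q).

d_p = d mod (p−1) = 823 mod 96 = 55; d_q = d mod (q−1) = 7.
m₁ = c^(d_p) mod p: c ≡ 57 (mod 97), and 57^55 mod 97 = 92.
m₂ = c^(d_q) mod q: c ≡ 3 (mod 13), and 3^7 mod 13 = 3.
h = q_inv·(m₁ − m₂) mod p = 15·(92 − 3) mod 97 = 74.
m = m₂ + h·q = 3 + 74·13 = 965.

965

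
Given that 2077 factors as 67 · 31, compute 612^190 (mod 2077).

528

Mod 67: 612 ≡ 9; by Fermat, exponent reduces to 190 mod 66 = 58; 9^58 ≡ 59 (mod 67).
Mod 31: 612 ≡ 23; by Fermat, exponent reduces to 190 mod 30 = 10; 23^10 ≡ 1 (mod 31).
Combine by CRT: x ≡ 59 (mod 67), x ≡ 1 (mod 31) ⇒ x ≡ 528 (mod 2077).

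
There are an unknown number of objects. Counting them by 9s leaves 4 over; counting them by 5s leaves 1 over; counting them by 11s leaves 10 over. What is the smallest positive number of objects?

76

The moduli are pairwise coprime; M = 9·5·11 = 495.
M/9 = 55; 55 ≡ 1 (mod 9), inverse 1.
M/5 = 99; 99 ≡ 4 (mod 5); 4·4 ≡ 1, so inverse 4.
M/11 = 45; 45 ≡ 1 (mod 11), inverse 1.
N ≡ 4·55·1 + 1·99·4 + 10·45·1 = 1066.
1066 mod 495 = 76.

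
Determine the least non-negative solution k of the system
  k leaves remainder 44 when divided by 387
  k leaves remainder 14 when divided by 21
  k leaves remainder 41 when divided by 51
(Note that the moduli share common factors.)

34874

gcd(387, 21) = 3 and 3 | (14 − 44), so the pair is consistent; merging gives k ≡ 2366 (mod 2709), where 2709 = lcm(387, 21).
gcd(2709, 51) = 3 and 3 | (41 − 2366), so the pair is consistent; merging gives k ≡ 34874 (mod 46053), where 46053 = lcm(2709, 51).
The solution is unique modulo lcm(387, 21, 51) = 46053.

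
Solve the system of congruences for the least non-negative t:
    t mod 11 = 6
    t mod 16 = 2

From t ≡ 6 (mod 11) write t = 6 + 11s. Substituting into t ≡ 2 (mod 16) gives 11s ≡ 12 (mod 16), and since 11⁻¹ ≡ 3 (mod 16), s ≡ 4. Hence t ≡ 6 + 11·4 = 50 (mod 176).

50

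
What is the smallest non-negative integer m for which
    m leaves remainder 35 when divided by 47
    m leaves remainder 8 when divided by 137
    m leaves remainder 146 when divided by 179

From m ≡ 35 (mod 47) write m = 35 + 47t. Substituting into m ≡ 8 (mod 137) gives 47t ≡ 110 (mod 137), and since 47⁻¹ ≡ 35 (mod 137), t ≡ 14. Hence m ≡ 35 + 47·14 = 693 (mod 6439).
From m ≡ 693 (mod 6439) write m = 693 + 6439t. Substituting into m ≡ 146 (mod 179) gives 6439t ≡ 169 (mod 179), and since 174⁻¹ ≡ 143 (mod 179), t ≡ 2. Hence m ≡ 693 + 6439·2 = 13571 (mod 1152581).

13571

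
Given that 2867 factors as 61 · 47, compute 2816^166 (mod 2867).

Mod 61: 2816 ≡ 10; by Fermat, exponent reduces to 166 mod 60 = 46; 10^46 ≡ 49 (mod 61).
Mod 47: 2816 ≡ 43; by Fermat, exponent reduces to 166 mod 46 = 28; 43^28 ≡ 37 (mod 47).
Combine by CRT: x ≡ 49 (mod 61), x ≡ 37 (mod 47) ⇒ x ≡ 1635 (mod 2867).

1635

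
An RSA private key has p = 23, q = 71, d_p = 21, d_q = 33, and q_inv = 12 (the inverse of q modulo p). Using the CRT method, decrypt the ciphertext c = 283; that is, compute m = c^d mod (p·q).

1206

m₁ = c^(d_p) mod p: c ≡ 7 (mod 23), and 7^21 mod 23 = 10.
m₂ = c^(d_q) mod q: c ≡ 70 (mod 71), and 70^33 mod 71 = 70.
h = q_inv·(m₁ − m₂) mod p = 12·(10 − 70) mod 23 = 16.
m = m₂ + h·q = 70 + 16·71 = 1206.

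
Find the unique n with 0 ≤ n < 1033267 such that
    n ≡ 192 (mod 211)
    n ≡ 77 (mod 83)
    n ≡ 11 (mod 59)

Combine the congruences pairwise.
From n ≡ 192 (mod 211) write n = 192 + 211t. Substituting into n ≡ 77 (mod 83) gives 211t ≡ 51 (mod 83), and since 45⁻¹ ≡ 24 (mod 83), t ≡ 62. Hence n ≡ 192 + 211·62 = 13274 (mod 17513).
From n ≡ 13274 (mod 17513) write n = 13274 + 17513t. Substituting into n ≡ 11 (mod 59) gives 17513t ≡ 12 (mod 59), and since 49⁻¹ ≡ 53 (mod 59), t ≡ 46. Hence n ≡ 13274 + 17513·46 = 818872 (mod 1033267).

818872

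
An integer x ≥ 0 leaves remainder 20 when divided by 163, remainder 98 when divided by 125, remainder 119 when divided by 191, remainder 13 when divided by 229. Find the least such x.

452358598

The moduli are pairwise coprime; N = 163·125·191·229 = 891182125.
N/163 = 5467375; 5467375 ≡ 29 (mod 163); 29·45 ≡ 1, so inverse 45.
N/125 = 7129457; 7129457 ≡ 82 (mod 125); 82·93 ≡ 1, so inverse 93.
N/191 = 4665875; 4665875 ≡ 127 (mod 191); 127·188 ≡ 1, so inverse 188.
N/229 = 3891625; 3891625 ≡ 228 (mod 229); 228·228 ≡ 1, so inverse 228.
x ≡ 20·5467375·45 + 98·7129457·93 + 119·4665875·188 + 13·3891625·228 = 185818240598.
185818240598 mod 891182125 = 452358598.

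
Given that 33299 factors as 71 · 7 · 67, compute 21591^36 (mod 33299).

15968

Mod 71: 21591 ≡ 7; 7^36 ≡ 64 (mod 71).
Mod 7: 21591 ≡ 3; since 6 | 36, by Fermat 3^36 ≡ 1 (mod 7).
Mod 67: 21591 ≡ 17; 17^36 ≡ 22 (mod 67).
Combine by CRT: x ≡ 64 (mod 71), x ≡ 1 (mod 7), x ≡ 22 (mod 67) ⇒ x ≡ 15968 (mod 33299).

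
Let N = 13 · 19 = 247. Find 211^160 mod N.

81

Mod 13: 211 ≡ 3; by Fermat, exponent reduces to 160 mod 12 = 4; 3^4 ≡ 3 (mod 13).
Mod 19: 211 ≡ 2; by Fermat, exponent reduces to 160 mod 18 = 16; 2^16 ≡ 5 (mod 19).
Combine by CRT: x ≡ 3 (mod 13), x ≡ 5 (mod 19) ⇒ x ≡ 81 (mod 247).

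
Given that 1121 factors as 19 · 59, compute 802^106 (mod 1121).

Mod 19: 802 ≡ 4; by Fermat, exponent reduces to 106 mod 18 = 16; 4^16 ≡ 6 (mod 19).
Mod 59: 802 ≡ 35; by Fermat, exponent reduces to 106 mod 58 = 48; 35^48 ≡ 3 (mod 59).
Combine by CRT: x ≡ 6 (mod 19), x ≡ 3 (mod 59) ⇒ x ≡ 652 (mod 1121).

652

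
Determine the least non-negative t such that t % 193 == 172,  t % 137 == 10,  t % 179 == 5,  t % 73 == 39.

20703861

The moduli are pairwise coprime; N = 193·137·179·73 = 345504547.
N/193 = 1790179; 1790179 ≡ 104 (mod 193); 104·13 ≡ 1, so inverse 13.
N/137 = 2521931; 2521931 ≡ 35 (mod 137); 35·47 ≡ 1, so inverse 47.
N/179 = 1930193; 1930193 ≡ 36 (mod 179); 36·5 ≡ 1, so inverse 5.
N/73 = 4732939; 4732939 ≡ 57 (mod 73); 57·41 ≡ 1, so inverse 41.
t ≡ 172·1790179·13 + 10·2521931·47 + 5·1930193·5 + 39·4732939·41 = 12804372100.
12804372100 mod 345504547 = 20703861.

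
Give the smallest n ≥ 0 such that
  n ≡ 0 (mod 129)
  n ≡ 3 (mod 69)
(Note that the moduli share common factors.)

Combine the congruences pairwise.
gcd(129, 69) = 3 and 3 | (3 − 0), so the pair is consistent; merging gives n ≡ 1935 (mod 2967), where 2967 = lcm(129, 69).
The solution is unique modulo lcm(129, 69) = 2967.

1935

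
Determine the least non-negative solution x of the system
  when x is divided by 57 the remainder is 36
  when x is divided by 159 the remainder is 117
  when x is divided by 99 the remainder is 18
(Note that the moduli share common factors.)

57834

gcd(57, 159) = 3 and 3 | (117 − 36), so the pair is consistent; merging gives x ≡ 435 (mod 3021), where 3021 = lcm(57, 159).
gcd(3021, 99) = 3 and 3 | (18 − 435), so the pair is consistent; merging gives x ≡ 57834 (mod 99693), where 99693 = lcm(3021, 99).
The solution is unique modulo lcm(57, 159, 99) = 99693.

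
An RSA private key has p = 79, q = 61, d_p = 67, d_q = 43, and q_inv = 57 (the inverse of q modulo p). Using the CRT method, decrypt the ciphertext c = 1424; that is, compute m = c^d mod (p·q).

m₁ = c^(d_p) mod p: c ≡ 2 (mod 79), and 2^67 mod 79 = 13.
m₂ = c^(d_q) mod q: c ≡ 21 (mod 61), and 21^43 mod 61 = 40.
h = q_inv·(m₁ − m₂) mod p = 57·(13 − 40) mod 79 = 41.
m = m₂ + h·q = 40 + 41·61 = 2541.

2541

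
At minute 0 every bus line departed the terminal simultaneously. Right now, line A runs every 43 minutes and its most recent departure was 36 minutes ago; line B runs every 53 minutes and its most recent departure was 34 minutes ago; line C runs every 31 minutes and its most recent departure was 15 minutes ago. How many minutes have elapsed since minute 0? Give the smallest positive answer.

62945

The moduli are pairwise coprime; N = 43·53·31 = 70649.
N/43 = 1643; 1643 ≡ 9 (mod 43); 9·24 ≡ 1, so inverse 24.
N/53 = 1333; 1333 ≡ 8 (mod 53); 8·20 ≡ 1, so inverse 20.
N/31 = 2279; 2279 ≡ 16 (mod 31); 16·2 ≡ 1, so inverse 2.
t ≡ 36·1643·24 + 34·1333·20 + 15·2279·2 = 2394362.
2394362 mod 70649 = 62945.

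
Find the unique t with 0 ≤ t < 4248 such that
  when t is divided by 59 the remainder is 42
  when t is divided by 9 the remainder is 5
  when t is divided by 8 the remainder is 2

986

From t ≡ 42 (mod 59) write t = 42 + 59s. Substituting into t ≡ 5 (mod 9) gives 59s ≡ 8 (mod 9), and since 5⁻¹ ≡ 2 (mod 9), s ≡ 7. Hence t ≡ 42 + 59·7 = 455 (mod 531).
From t ≡ 455 (mod 531) write t = 455 + 531s. Substituting into t ≡ 2 (mod 8) gives 531s ≡ 3 (mod 8), and since 3⁻¹ ≡ 3 (mod 8), s ≡ 1. Hence t ≡ 455 + 531·1 = 986 (mod 4248).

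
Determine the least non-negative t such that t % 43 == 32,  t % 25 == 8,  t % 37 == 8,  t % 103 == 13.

The moduli are pairwise coprime; N = 43·25·37·103 = 4096825.
N/43 = 95275; 95275 ≡ 30 (mod 43); 30·33 ≡ 1, so inverse 33.
N/25 = 163873; 163873 ≡ 23 (mod 25); 23·12 ≡ 1, so inverse 12.
N/37 = 110725; 110725 ≡ 21 (mod 37); 21·30 ≡ 1, so inverse 30.
N/103 = 39775; 39775 ≡ 17 (mod 103); 17·97 ≡ 1, so inverse 97.
t ≡ 32·95275·33 + 8·163873·12 + 8·110725·30 + 13·39775·97 = 193072483.
193072483 mod 4096825 = 521708.

521708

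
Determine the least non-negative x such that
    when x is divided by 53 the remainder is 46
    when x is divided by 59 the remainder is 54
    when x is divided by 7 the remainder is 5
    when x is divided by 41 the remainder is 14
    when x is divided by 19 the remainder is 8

Combine the congruences pairwise.
From x ≡ 46 (mod 53) write x = 46 + 53t. Substituting into x ≡ 54 (mod 59) gives 53t ≡ 8 (mod 59), and since 53⁻¹ ≡ 49 (mod 59), t ≡ 38. Hence x ≡ 46 + 53·38 = 2060 (mod 3127).
From x ≡ 2060 (mod 3127) write x = 2060 + 3127t. Substituting into x ≡ 5 (mod 7) gives 3127t ≡ 3 (mod 7), and since 5⁻¹ ≡ 3 (mod 7), t ≡ 2. Hence x ≡ 2060 + 3127·2 = 8314 (mod 21889).
From x ≡ 8314 (mod 21889) write x = 8314 + 21889t. Substituting into x ≡ 14 (mod 41) gives 21889t ≡ 23 (mod 41), and since 36⁻¹ ≡ 8 (mod 41), t ≡ 20. Hence x ≡ 8314 + 21889·20 = 446094 (mod 897449).
From x ≡ 446094 (mod 897449) write x = 446094 + 897449t. Substituting into x ≡ 8 (mod 19) gives 897449t ≡ 15 (mod 19), and since 3⁻¹ ≡ 13 (mod 19), t ≡ 5. Hence x ≡ 446094 + 897449·5 = 4933339 (mod 17051531).

4933339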